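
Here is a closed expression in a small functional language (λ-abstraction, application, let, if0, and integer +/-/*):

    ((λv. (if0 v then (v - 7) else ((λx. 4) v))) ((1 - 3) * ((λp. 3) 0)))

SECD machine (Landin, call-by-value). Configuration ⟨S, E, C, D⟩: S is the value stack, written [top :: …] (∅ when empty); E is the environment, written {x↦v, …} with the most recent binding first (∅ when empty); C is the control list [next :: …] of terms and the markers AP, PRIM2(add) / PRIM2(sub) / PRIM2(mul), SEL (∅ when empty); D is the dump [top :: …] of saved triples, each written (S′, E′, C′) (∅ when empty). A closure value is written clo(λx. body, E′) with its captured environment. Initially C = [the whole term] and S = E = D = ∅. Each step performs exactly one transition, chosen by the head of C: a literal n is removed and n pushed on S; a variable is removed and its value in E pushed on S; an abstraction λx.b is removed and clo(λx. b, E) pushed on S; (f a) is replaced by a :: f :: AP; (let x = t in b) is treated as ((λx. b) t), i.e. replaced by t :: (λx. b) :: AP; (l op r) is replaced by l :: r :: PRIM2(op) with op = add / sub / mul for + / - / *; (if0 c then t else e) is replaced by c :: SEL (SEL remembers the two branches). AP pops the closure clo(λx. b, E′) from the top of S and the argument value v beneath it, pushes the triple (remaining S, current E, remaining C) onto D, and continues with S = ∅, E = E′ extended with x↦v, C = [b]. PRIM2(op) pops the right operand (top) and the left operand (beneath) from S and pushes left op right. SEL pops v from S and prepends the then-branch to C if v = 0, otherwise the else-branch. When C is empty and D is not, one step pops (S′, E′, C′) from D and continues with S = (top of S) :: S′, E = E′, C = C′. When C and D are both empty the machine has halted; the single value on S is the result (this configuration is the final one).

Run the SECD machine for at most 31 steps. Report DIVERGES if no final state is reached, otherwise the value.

0. ⟨S=∅; E=∅; C=[((λv. (if0 v then (v - 7) else ((λx. 4) v))) ((1 - 3) * ((λp. 3) 0)))]; D=∅⟩
1. ⟨S=∅; E=∅; C=[((1 - 3) * ((λp. 3) 0)) :: (λv. (if0 v then (v - 7) else ((λx. 4) v))) :: AP]; D=∅⟩
2. ⟨S=∅; E=∅; C=[(1 - 3) :: ((λp. 3) 0) :: PRIM2(mul) :: (λv. (if0 v then (v - 7) else ((λx. 4) v))) :: AP]; D=∅⟩
3. ⟨S=∅; E=∅; C=[1 :: 3 :: PRIM2(sub) :: ((λp. 3) 0) :: PRIM2(mul) :: (λv. (if0 v then (v - 7) else ((λx. 4) v))) :: AP]; D=∅⟩
4. ⟨S=[1]; E=∅; C=[3 :: PRIM2(sub) :: ((λp. 3) 0) :: PRIM2(mul) :: (λv. (if0 v then (v - 7) else ((λx. 4) v))) :: AP]; D=∅⟩
5. ⟨S=[3 :: 1]; E=∅; C=[PRIM2(sub) :: ((λp. 3) 0) :: PRIM2(mul) :: (λv. (if0 v then (v - 7) else ((λx. 4) v))) :: AP]; D=∅⟩
6. ⟨S=[-2]; E=∅; C=[((λp. 3) 0) :: PRIM2(mul) :: (λv. (if0 v then (v - 7) else ((λx. 4) v))) :: AP]; D=∅⟩
7. ⟨S=[-2]; E=∅; C=[0 :: (λp. 3) :: AP :: PRIM2(mul) :: (λv. (if0 v then (v - 7) else ((λx. 4) v))) :: AP]; D=∅⟩
8. ⟨S=[0 :: -2]; E=∅; C=[(λp. 3) :: AP :: PRIM2(mul) :: (λv. (if0 v then (v - 7) else ((λx. 4) v))) :: AP]; D=∅⟩
9. ⟨S=[clo(λp. 3, ∅) :: 0 :: -2]; E=∅; C=[AP :: PRIM2(mul) :: (λv. (if0 v then (v - 7) else ((λx. 4) v))) :: AP]; D=∅⟩
10. ⟨S=∅; E={p↦0}; C=[3]; D=[([-2], ∅, [PRIM2(mul) :: (λv. (if0 v then (v - 7) else ((λx. 4) v))) :: AP])]⟩
11. ⟨S=[3]; E={p↦0}; C=∅; D=[([-2], ∅, [PRIM2(mul) :: (λv. (if0 v then (v - 7) else ((λx. 4) v))) :: AP])]⟩
12. ⟨S=[3 :: -2]; E=∅; C=[PRIM2(mul) :: (λv. (if0 v then (v - 7) else ((λx. 4) v))) :: AP]; D=∅⟩
13. ⟨S=[-6]; E=∅; C=[(λv. (if0 v then (v - 7) else ((λx. 4) v))) :: AP]; D=∅⟩
14. ⟨S=[clo(λv. (if0 v then (v - 7) else ((λx. 4) v)), ∅) :: -6]; E=∅; C=[AP]; D=∅⟩
15. ⟨S=∅; E={v↦-6}; C=[(if0 v then (v - 7) else ((λx. 4) v))]; D=[(∅, ∅, ∅)]⟩
16. ⟨S=∅; E={v↦-6}; C=[v :: SEL]; D=[(∅, ∅, ∅)]⟩
17. ⟨S=[-6]; E={v↦-6}; C=[SEL]; D=[(∅, ∅, ∅)]⟩
18. ⟨S=∅; E={v↦-6}; C=[((λx. 4) v)]; D=[(∅, ∅, ∅)]⟩
19. ⟨S=∅; E={v↦-6}; C=[v :: (λx. 4) :: AP]; D=[(∅, ∅, ∅)]⟩
20. ⟨S=[-6]; E={v↦-6}; C=[(λx. 4) :: AP]; D=[(∅, ∅, ∅)]⟩
21. ⟨S=[clo(λx. 4, {v↦-6}) :: -6]; E={v↦-6}; C=[AP]; D=[(∅, ∅, ∅)]⟩
22. ⟨S=∅; E={x↦-6, v↦-6}; C=[4]; D=[(∅, {v↦-6}, ∅) :: (∅, ∅, ∅)]⟩
23. ⟨S=[4]; E={x↦-6, v↦-6}; C=∅; D=[(∅, {v↦-6}, ∅) :: (∅, ∅, ∅)]⟩
24. ⟨S=[4]; E={v↦-6}; C=∅; D=[(∅, ∅, ∅)]⟩
25. ⟨S=[4]; E=∅; C=∅; D=∅⟩
→ final value 4

Answer: 4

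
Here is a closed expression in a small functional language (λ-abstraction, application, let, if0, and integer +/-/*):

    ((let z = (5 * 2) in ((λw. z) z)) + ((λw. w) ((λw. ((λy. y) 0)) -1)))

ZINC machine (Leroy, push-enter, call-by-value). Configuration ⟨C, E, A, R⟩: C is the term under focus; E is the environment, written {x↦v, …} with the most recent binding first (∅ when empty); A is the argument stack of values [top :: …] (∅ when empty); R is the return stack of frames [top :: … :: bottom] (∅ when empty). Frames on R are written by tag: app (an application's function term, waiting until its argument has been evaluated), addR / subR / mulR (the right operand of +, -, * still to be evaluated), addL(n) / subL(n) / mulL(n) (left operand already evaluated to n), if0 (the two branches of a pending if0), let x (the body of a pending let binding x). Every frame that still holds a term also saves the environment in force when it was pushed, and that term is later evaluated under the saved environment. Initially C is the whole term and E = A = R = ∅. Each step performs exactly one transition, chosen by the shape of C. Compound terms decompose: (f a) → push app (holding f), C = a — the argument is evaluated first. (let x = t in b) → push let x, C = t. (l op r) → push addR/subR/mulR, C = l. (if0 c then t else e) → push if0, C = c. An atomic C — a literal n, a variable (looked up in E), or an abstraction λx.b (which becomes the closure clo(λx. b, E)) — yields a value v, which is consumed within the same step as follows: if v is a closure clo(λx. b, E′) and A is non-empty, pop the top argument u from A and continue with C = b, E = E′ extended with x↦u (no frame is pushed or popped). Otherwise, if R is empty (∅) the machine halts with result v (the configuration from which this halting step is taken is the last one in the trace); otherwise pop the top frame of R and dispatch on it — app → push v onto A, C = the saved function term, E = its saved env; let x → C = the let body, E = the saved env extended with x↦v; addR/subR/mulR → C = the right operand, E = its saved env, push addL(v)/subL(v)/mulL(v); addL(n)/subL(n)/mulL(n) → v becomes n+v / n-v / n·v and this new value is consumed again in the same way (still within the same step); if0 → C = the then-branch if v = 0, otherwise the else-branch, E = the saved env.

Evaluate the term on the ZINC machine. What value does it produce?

t=0: [C=((let z = (5 * 2) in ((λw. z) z)) + ((λw. w) ((λw. ((λy. y) 0)) -1))) | E=∅ | A=∅ | R=∅]
t=1: [C=(let z = (5 * 2) in ((λw. z) z)) | E=∅ | A=∅ | R=[addR]]
t=2: [C=(5 * 2) | E=∅ | A=∅ | R=[let z :: addR]]
t=3: [C=5 | E=∅ | A=∅ | R=[mulR :: let z :: addR]]
t=4: [C=2 | E=∅ | A=∅ | R=[mulL(5) :: let z :: addR]]
t=5: [C=((λw. z) z) | E={z↦10} | A=∅ | R=[addR]]
t=6: [C=z | E={z↦10} | A=∅ | R=[app :: addR]]
t=7: [C=(λw. z) | E={z↦10} | A=[10] | R=[addR]]
t=8: [C=z | E={w↦10, z↦10} | A=∅ | R=[addR]]
t=9: [C=((λw. w) ((λw. ((λy. y) 0)) -1)) | E=∅ | A=∅ | R=[addL(10)]]
t=10: [C=((λw. ((λy. y) 0)) -1) | E=∅ | A=∅ | R=[app :: addL(10)]]
t=11: [C=-1 | E=∅ | A=∅ | R=[app :: app :: addL(10)]]
t=12: [C=(λw. ((λy. y) 0)) | E=∅ | A=[-1] | R=[app :: addL(10)]]
t=13: [C=((λy. y) 0) | E={w↦-1} | A=∅ | R=[app :: addL(10)]]
t=14: [C=0 | E={w↦-1} | A=∅ | R=[app :: app :: addL(10)]]
t=15: [C=(λy. y) | E={w↦-1} | A=[0] | R=[app :: addL(10)]]
t=16: [C=y | E={y↦0, w↦-1} | A=∅ | R=[app :: addL(10)]]
t=17: [C=(λw. w) | E=∅ | A=[0] | R=[addL(10)]]
t=18: [C=w | E={w↦0} | A=∅ | R=[addL(10)]]
→ final value 10

Answer: 10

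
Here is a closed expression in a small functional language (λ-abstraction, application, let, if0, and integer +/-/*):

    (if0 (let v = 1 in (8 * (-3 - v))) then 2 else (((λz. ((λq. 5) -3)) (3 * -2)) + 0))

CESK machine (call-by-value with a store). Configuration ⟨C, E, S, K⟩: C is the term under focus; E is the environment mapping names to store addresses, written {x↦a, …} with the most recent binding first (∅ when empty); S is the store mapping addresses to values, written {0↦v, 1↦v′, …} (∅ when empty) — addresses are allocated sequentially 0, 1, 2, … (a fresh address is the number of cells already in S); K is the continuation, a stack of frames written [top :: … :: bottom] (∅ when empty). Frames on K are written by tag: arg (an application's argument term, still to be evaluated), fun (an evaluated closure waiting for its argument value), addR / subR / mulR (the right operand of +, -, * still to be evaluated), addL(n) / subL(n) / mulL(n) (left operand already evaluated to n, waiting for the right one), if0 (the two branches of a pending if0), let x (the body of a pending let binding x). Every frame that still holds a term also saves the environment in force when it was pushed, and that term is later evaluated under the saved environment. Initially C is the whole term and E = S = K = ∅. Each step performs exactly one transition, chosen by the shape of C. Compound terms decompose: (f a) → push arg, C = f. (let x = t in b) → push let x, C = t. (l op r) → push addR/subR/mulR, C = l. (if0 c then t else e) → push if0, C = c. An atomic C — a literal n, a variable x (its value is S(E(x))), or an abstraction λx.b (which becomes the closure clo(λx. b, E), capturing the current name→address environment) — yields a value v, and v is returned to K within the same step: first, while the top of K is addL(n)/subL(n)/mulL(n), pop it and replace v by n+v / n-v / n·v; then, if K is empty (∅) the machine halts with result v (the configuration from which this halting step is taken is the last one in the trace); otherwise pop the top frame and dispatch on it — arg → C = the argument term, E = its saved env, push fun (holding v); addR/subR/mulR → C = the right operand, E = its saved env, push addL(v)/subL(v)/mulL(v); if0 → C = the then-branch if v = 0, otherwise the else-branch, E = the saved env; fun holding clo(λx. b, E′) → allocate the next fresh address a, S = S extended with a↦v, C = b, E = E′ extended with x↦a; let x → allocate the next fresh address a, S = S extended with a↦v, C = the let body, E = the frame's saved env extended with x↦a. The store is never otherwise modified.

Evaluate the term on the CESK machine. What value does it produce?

Answer: 5

Derivation:
step 0: <C=(if0 (let v = 1 in (8 * (-3 - v))) then 2 else (((λz. ((λq. 5) -3)) (3 * -2)) + 0)), E=∅, S=∅, K=∅>
step 1: <C=(let v = 1 in (8 * (-3 - v))), E=∅, S=∅, K=[if0]>
step 2: <C=1, E=∅, S=∅, K=[let v :: if0]>
step 3: <C=(8 * (-3 - v)), E={v↦0}, S={0↦1}, K=[if0]>
step 4: <C=8, E={v↦0}, S={0↦1}, K=[mulR :: if0]>
step 5: <C=(-3 - v), E={v↦0}, S={0↦1}, K=[mulL(8) :: if0]>
step 6: <C=-3, E={v↦0}, S={0↦1}, K=[subR :: mulL(8) :: if0]>
step 7: <C=v, E={v↦0}, S={0↦1}, K=[subL(-3) :: mulL(8) :: if0]>
step 8: <C=(((λz. ((λq. 5) -3)) (3 * -2)) + 0), E=∅, S={0↦1}, K=∅>
step 9: <C=((λz. ((λq. 5) -3)) (3 * -2)), E=∅, S={0↦1}, K=[addR]>
step 10: <C=(λz. ((λq. 5) -3)), E=∅, S={0↦1}, K=[arg :: addR]>
step 11: <C=(3 * -2), E=∅, S={0↦1}, K=[fun :: addR]>
step 12: <C=3, E=∅, S={0↦1}, K=[mulR :: fun :: addR]>
step 13: <C=-2, E=∅, S={0↦1}, K=[mulL(3) :: fun :: addR]>
step 14: <C=((λq. 5) -3), E={z↦1}, S={0↦1, 1↦-6}, K=[addR]>
step 15: <C=(λq. 5), E={z↦1}, S={0↦1, 1↦-6}, K=[arg :: addR]>
step 16: <C=-3, E={z↦1}, S={0↦1, 1↦-6}, K=[fun :: addR]>
step 17: <C=5, E={q↦2, z↦1}, S={0↦1, 1↦-6, 2↦-3}, K=[addR]>
step 18: <C=0, E=∅, S={0↦1, 1↦-6, 2↦-3}, K=[addL(5)]>
→ final value 5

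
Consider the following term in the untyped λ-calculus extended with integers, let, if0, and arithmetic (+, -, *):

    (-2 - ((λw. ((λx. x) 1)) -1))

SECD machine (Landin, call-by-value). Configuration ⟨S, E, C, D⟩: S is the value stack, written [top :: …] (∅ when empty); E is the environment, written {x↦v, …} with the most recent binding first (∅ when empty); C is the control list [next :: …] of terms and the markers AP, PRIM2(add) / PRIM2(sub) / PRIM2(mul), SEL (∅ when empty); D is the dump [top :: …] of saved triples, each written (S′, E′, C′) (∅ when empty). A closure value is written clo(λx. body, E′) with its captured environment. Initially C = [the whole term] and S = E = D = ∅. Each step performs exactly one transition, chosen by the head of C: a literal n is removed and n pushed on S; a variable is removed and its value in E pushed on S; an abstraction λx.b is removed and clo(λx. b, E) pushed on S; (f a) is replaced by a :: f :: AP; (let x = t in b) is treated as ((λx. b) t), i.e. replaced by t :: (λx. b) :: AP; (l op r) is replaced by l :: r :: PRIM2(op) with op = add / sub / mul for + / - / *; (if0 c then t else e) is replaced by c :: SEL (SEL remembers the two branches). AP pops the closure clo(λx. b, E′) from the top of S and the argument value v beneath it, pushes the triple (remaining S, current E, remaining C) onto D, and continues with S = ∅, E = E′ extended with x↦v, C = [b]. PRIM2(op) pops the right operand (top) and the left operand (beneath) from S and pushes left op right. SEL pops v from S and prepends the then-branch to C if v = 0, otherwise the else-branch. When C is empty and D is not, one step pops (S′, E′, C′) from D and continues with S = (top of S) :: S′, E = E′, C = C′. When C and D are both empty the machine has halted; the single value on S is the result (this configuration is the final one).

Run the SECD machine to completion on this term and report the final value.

step 0: [S=∅ | E=∅ | C=[(-2 - ((λw. ((λx. x) 1)) -1))] | D=∅]
step 1: [S=∅ | E=∅ | C=[-2 :: ((λw. ((λx. x) 1)) -1) :: PRIM2(sub)] | D=∅]
step 2: [S=[-2] | E=∅ | C=[((λw. ((λx. x) 1)) -1) :: PRIM2(sub)] | D=∅]
step 3: [S=[-2] | E=∅ | C=[-1 :: (λw. ((λx. x) 1)) :: AP :: PRIM2(sub)] | D=∅]
step 4: [S=[-1 :: -2] | E=∅ | C=[(λw. ((λx. x) 1)) :: AP :: PRIM2(sub)] | D=∅]
step 5: [S=[clo(λw. ((λx. x) 1), ∅) :: -1 :: -2] | E=∅ | C=[AP :: PRIM2(sub)] | D=∅]
step 6: [S=∅ | E={w↦-1} | C=[((λx. x) 1)] | D=[([-2], ∅, [PRIM2(sub)])]]
step 7: [S=∅ | E={w↦-1} | C=[1 :: (λx. x) :: AP] | D=[([-2], ∅, [PRIM2(sub)])]]
step 8: [S=[1] | E={w↦-1} | C=[(λx. x) :: AP] | D=[([-2], ∅, [PRIM2(sub)])]]
step 9: [S=[clo(λx. x, {w↦-1}) :: 1] | E={w↦-1} | C=[AP] | D=[([-2], ∅, [PRIM2(sub)])]]
step 10: [S=∅ | E={x↦1, w↦-1} | C=[x] | D=[(∅, {w↦-1}, ∅) :: ([-2], ∅, [PRIM2(sub)])]]
step 11: [S=[1] | E={x↦1, w↦-1} | C=∅ | D=[(∅, {w↦-1}, ∅) :: ([-2], ∅, [PRIM2(sub)])]]
step 12: [S=[1] | E={w↦-1} | C=∅ | D=[([-2], ∅, [PRIM2(sub)])]]
step 13: [S=[1 :: -2] | E=∅ | C=[PRIM2(sub)] | D=∅]
step 14: [S=[-3] | E=∅ | C=∅ | D=∅]
→ final value -3

Answer: -3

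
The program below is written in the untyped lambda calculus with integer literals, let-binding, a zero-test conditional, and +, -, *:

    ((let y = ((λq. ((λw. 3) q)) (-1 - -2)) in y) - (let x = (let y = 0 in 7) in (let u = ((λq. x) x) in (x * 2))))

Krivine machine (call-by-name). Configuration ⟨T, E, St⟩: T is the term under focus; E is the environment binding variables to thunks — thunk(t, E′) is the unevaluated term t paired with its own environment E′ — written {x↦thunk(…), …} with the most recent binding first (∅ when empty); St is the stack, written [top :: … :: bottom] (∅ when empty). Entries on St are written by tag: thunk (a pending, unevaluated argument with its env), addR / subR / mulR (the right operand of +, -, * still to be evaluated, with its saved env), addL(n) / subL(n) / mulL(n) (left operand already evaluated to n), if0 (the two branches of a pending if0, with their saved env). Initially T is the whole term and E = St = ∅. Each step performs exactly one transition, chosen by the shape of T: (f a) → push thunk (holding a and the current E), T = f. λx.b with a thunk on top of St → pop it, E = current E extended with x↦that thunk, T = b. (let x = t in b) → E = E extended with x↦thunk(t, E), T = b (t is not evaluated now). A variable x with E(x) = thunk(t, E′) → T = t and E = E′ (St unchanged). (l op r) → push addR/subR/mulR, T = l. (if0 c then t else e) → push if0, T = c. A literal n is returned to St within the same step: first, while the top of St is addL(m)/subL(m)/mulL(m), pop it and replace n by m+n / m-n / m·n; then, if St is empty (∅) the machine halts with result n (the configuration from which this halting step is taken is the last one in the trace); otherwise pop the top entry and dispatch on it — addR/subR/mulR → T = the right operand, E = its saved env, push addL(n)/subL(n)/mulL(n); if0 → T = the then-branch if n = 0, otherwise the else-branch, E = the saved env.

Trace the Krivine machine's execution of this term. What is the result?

Answer: -11

Derivation:
[0] ⟨T=((let y = ((λq. ((λw. 3) q)) (-1 - -2)) in y) - (let x = (let y = 0 in 7) in (let u = ((λq. x) x) in (x * 2)))); E=∅; St=∅⟩
[1] ⟨T=(let y = ((λq. ((λw. 3) q)) (-1 - -2)) in y); E=∅; St=[subR]⟩
[2] ⟨T=y; E={y↦thunk(((λq. ((λw. 3) q)) (-1 - -2)), ∅)}; St=[subR]⟩
[3] ⟨T=((λq. ((λw. 3) q)) (-1 - -2)); E=∅; St=[subR]⟩
[4] ⟨T=(λq. ((λw. 3) q)); E=∅; St=[thunk :: subR]⟩
[5] ⟨T=((λw. 3) q); E={q↦thunk((-1 - -2), ∅)}; St=[subR]⟩
[6] ⟨T=(λw. 3); E={q↦thunk((-1 - -2), ∅)}; St=[thunk :: subR]⟩
[7] ⟨T=3; E={w↦thunk(q, {q↦thunk((-1 - -2), ∅)}), q↦thunk((-1 - -2), ∅)}; St=[subR]⟩
[8] ⟨T=(let x = (let y = 0 in 7) in (let u = ((λq. x) x) in (x * 2))); E=∅; St=[subL(3)]⟩
[9] ⟨T=(let u = ((λq. x) x) in (x * 2)); E={x↦thunk((let y = 0 in 7), ∅)}; St=[subL(3)]⟩
[10] ⟨T=(x * 2); E={u↦thunk(((λq. x) x), {x↦thunk((let y = 0 in 7), ∅)}), x↦thunk((let y = 0 in 7), ∅)}; St=[subL(3)]⟩
[11] ⟨T=x; E={u↦thunk(((λq. x) x), {x↦thunk((let y = 0 in 7), ∅)}), x↦thunk((let y = 0 in 7), ∅)}; St=[mulR :: subL(3)]⟩
[12] ⟨T=(let y = 0 in 7); E=∅; St=[mulR :: subL(3)]⟩
[13] ⟨T=7; E={y↦thunk(0, ∅)}; St=[mulR :: subL(3)]⟩
[14] ⟨T=2; E={u↦thunk(((λq. x) x), {x↦thunk((let y = 0 in 7), ∅)}), x↦thunk((let y = 0 in 7), ∅)}; St=[mulL(7) :: subL(3)]⟩
→ final value -11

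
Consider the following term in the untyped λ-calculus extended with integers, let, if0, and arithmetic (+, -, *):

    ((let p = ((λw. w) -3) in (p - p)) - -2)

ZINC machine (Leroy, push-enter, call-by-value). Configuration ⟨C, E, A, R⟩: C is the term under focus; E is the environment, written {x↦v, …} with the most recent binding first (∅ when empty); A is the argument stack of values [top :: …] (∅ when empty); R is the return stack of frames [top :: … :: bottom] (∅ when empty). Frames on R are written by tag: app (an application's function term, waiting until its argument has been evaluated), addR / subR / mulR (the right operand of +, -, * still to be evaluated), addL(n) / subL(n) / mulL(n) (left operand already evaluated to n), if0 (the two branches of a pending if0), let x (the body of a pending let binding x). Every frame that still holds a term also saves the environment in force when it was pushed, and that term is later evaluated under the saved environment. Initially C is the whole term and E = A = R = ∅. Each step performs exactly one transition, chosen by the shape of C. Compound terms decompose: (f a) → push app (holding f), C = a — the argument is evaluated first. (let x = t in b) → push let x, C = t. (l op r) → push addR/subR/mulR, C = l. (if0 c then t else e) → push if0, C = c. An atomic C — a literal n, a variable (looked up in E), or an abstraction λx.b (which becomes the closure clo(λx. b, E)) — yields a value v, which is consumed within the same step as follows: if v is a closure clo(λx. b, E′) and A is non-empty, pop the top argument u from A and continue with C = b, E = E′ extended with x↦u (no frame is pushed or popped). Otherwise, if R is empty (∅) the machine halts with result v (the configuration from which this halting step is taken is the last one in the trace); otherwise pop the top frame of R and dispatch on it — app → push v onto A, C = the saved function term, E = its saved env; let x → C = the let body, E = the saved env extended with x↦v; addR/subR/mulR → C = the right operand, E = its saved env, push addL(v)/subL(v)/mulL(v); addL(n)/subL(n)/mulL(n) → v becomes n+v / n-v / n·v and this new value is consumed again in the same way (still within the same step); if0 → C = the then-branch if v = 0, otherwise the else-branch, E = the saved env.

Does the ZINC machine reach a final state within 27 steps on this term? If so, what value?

Answer: 2

Derivation:
step 0: ⟨C=((let p = ((λw. w) -3) in (p - p)) - -2); E=∅; A=∅; R=∅⟩
step 1: ⟨C=(let p = ((λw. w) -3) in (p - p)); E=∅; A=∅; R=[subR]⟩
step 2: ⟨C=((λw. w) -3); E=∅; A=∅; R=[let p :: subR]⟩
step 3: ⟨C=-3; E=∅; A=∅; R=[app :: let p :: subR]⟩
step 4: ⟨C=(λw. w); E=∅; A=[-3]; R=[let p :: subR]⟩
step 5: ⟨C=w; E={w↦-3}; A=∅; R=[let p :: subR]⟩
step 6: ⟨C=(p - p); E={p↦-3}; A=∅; R=[subR]⟩
step 7: ⟨C=p; E={p↦-3}; A=∅; R=[subR :: subR]⟩
step 8: ⟨C=p; E={p↦-3}; A=∅; R=[subL(-3) :: subR]⟩
step 9: ⟨C=-2; E=∅; A=∅; R=[subL(0)]⟩
→ final value 2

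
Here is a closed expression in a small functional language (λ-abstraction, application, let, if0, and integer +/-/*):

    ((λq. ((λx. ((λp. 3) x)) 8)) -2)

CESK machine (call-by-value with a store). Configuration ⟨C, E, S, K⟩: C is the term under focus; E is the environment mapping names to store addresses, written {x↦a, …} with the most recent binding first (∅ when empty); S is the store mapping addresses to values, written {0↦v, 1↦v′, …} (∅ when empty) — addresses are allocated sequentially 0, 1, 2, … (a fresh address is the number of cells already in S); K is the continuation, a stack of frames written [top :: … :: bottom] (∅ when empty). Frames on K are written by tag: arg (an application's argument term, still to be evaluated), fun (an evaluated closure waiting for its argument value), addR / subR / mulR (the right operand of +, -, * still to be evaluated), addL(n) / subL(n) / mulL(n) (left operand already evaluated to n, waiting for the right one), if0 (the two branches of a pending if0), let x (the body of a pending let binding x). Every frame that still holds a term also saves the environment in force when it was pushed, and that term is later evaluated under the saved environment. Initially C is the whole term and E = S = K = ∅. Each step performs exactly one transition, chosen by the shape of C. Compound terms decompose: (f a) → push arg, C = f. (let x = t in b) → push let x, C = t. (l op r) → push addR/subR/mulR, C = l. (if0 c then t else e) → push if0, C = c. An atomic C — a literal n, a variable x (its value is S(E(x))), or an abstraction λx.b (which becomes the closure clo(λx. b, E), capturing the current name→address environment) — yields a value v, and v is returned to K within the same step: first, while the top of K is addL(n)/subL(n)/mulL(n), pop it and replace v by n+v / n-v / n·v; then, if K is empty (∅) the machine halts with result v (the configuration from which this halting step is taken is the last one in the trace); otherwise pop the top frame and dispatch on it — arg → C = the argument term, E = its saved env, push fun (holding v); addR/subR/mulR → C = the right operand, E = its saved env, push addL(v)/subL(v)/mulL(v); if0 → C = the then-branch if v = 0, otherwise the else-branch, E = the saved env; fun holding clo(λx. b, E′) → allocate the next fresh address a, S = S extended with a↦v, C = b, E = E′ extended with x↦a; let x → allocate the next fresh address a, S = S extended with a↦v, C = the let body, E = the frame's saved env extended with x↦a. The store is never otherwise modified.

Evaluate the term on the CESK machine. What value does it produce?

Answer: 3

Machine steps:
0. <C=((λq. ((λx. ((λp. 3) x)) 8)) -2), E=∅, S=∅, K=∅>
1. <C=(λq. ((λx. ((λp. 3) x)) 8)), E=∅, S=∅, K=[arg]>
2. <C=-2, E=∅, S=∅, K=[fun]>
3. <C=((λx. ((λp. 3) x)) 8), E={q↦0}, S={0↦-2}, K=∅>
4. <C=(λx. ((λp. 3) x)), E={q↦0}, S={0↦-2}, K=[arg]>
5. <C=8, E={q↦0}, S={0↦-2}, K=[fun]>
6. <C=((λp. 3) x), E={x↦1, q↦0}, S={0↦-2, 1↦8}, K=∅>
7. <C=(λp. 3), E={x↦1, q↦0}, S={0↦-2, 1↦8}, K=[arg]>
8. <C=x, E={x↦1, q↦0}, S={0↦-2, 1↦8}, K=[fun]>
9. <C=3, E={p↦2, x↦1, q↦0}, S={0↦-2, 1↦8, 2↦8}, K=∅>
→ final value 3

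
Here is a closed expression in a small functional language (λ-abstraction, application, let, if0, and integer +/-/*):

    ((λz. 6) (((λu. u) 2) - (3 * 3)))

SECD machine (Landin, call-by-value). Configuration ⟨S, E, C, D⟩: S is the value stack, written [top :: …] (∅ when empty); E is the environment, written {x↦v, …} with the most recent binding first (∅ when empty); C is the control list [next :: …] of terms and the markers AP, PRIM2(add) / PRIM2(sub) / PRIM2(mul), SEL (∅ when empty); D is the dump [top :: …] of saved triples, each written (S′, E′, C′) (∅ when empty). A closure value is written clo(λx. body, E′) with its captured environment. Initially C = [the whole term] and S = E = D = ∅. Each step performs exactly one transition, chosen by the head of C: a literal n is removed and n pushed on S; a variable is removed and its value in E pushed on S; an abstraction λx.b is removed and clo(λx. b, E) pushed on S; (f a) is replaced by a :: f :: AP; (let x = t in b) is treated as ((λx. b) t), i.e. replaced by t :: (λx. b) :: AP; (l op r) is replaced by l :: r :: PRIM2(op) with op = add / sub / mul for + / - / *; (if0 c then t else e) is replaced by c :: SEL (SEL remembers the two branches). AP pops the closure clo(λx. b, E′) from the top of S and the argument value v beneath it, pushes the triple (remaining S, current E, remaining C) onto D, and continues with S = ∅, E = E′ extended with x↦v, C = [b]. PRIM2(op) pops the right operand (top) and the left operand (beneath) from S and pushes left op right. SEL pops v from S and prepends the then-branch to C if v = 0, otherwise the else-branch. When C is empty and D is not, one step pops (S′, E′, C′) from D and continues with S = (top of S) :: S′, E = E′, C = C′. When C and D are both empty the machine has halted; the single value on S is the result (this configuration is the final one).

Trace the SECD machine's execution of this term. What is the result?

t=0: <S=∅, E=∅, C=[((λz. 6) (((λu. u) 2) - (3 * 3)))], D=∅>
t=1: <S=∅, E=∅, C=[(((λu. u) 2) - (3 * 3)) :: (λz. 6) :: AP], D=∅>
t=2: <S=∅, E=∅, C=[((λu. u) 2) :: (3 * 3) :: PRIM2(sub) :: (λz. 6) :: AP], D=∅>
t=3: <S=∅, E=∅, C=[2 :: (λu. u) :: AP :: (3 * 3) :: PRIM2(sub) :: (λz. 6) :: AP], D=∅>
t=4: <S=[2], E=∅, C=[(λu. u) :: AP :: (3 * 3) :: PRIM2(sub) :: (λz. 6) :: AP], D=∅>
t=5: <S=[clo(λu. u, ∅) :: 2], E=∅, C=[AP :: (3 * 3) :: PRIM2(sub) :: (λz. 6) :: AP], D=∅>
t=6: <S=∅, E={u↦2}, C=[u], D=[(∅, ∅, [(3 * 3) :: PRIM2(sub) :: (λz. 6) :: AP])]>
t=7: <S=[2], E={u↦2}, C=∅, D=[(∅, ∅, [(3 * 3) :: PRIM2(sub) :: (λz. 6) :: AP])]>
t=8: <S=[2], E=∅, C=[(3 * 3) :: PRIM2(sub) :: (λz. 6) :: AP], D=∅>
t=9: <S=[2], E=∅, C=[3 :: 3 :: PRIM2(mul) :: PRIM2(sub) :: (λz. 6) :: AP], D=∅>
t=10: <S=[3 :: 2], E=∅, C=[3 :: PRIM2(mul) :: PRIM2(sub) :: (λz. 6) :: AP], D=∅>
t=11: <S=[3 :: 3 :: 2], E=∅, C=[PRIM2(mul) :: PRIM2(sub) :: (λz. 6) :: AP], D=∅>
t=12: <S=[9 :: 2], E=∅, C=[PRIM2(sub) :: (λz. 6) :: AP], D=∅>
t=13: <S=[-7], E=∅, C=[(λz. 6) :: AP], D=∅>
t=14: <S=[clo(λz. 6, ∅) :: -7], E=∅, C=[AP], D=∅>
t=15: <S=∅, E={z↦-7}, C=[6], D=[(∅, ∅, ∅)]>
t=16: <S=[6], E={z↦-7}, C=∅, D=[(∅, ∅, ∅)]>
t=17: <S=[6], E=∅, C=∅, D=∅>
→ final value 6

Answer: 6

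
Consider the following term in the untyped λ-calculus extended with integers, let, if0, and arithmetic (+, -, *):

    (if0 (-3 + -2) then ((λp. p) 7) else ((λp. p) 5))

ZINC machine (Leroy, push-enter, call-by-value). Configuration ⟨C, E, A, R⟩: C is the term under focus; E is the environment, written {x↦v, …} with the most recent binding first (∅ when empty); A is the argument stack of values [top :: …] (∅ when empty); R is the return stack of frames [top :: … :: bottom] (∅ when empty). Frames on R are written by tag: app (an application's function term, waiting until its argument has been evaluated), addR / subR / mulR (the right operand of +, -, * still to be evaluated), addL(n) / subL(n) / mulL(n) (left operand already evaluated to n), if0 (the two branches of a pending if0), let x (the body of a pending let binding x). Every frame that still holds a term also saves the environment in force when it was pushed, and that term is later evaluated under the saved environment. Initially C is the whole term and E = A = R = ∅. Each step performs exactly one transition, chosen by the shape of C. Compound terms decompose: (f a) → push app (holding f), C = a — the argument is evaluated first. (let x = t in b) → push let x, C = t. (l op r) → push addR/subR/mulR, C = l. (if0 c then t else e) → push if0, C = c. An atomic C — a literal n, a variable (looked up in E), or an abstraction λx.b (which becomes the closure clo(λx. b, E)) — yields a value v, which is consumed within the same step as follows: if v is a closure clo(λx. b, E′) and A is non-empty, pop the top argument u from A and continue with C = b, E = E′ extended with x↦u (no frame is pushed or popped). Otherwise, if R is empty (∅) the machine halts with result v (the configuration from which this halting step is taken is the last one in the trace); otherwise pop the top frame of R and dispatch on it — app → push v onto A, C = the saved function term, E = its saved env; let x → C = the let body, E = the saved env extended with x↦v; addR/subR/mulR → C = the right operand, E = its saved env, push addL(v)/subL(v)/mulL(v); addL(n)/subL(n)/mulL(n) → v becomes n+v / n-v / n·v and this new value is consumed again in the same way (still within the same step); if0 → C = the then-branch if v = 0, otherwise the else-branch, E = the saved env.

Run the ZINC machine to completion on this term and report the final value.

step 0: ⟨C=(if0 (-3 + -2) then ((λp. p) 7) else ((λp. p) 5)); E=∅; A=∅; R=∅⟩
step 1: ⟨C=(-3 + -2); E=∅; A=∅; R=[if0]⟩
step 2: ⟨C=-3; E=∅; A=∅; R=[addR :: if0]⟩
step 3: ⟨C=-2; E=∅; A=∅; R=[addL(-3) :: if0]⟩
step 4: ⟨C=((λp. p) 5); E=∅; A=∅; R=∅⟩
step 5: ⟨C=5; E=∅; A=∅; R=[app]⟩
step 6: ⟨C=(λp. p); E=∅; A=[5]; R=∅⟩
step 7: ⟨C=p; E={p↦5}; A=∅; R=∅⟩
→ final value 5

Answer: 5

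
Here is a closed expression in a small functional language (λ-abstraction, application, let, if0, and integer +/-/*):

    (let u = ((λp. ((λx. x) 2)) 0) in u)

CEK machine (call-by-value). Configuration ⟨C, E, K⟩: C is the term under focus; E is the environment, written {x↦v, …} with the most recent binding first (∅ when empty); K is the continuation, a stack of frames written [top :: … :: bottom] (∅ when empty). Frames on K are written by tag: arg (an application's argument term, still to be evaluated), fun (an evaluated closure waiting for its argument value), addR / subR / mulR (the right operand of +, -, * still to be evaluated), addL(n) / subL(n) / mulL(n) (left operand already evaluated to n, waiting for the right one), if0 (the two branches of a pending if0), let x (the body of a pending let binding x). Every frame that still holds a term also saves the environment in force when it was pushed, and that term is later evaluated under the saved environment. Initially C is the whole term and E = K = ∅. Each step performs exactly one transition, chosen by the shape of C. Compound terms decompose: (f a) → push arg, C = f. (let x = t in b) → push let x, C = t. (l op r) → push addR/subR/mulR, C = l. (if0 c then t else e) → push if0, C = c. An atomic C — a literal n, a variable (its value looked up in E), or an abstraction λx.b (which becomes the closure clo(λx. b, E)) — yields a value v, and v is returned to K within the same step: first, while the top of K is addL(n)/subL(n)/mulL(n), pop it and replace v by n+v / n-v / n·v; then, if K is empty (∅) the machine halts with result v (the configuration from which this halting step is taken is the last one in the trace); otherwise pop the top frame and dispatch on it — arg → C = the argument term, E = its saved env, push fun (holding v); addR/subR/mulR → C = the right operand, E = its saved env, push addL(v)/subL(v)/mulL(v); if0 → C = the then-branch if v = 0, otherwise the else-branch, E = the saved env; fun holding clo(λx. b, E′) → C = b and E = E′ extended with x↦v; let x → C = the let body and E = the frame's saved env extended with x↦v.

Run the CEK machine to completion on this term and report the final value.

step 0: ⟨C=(let u = ((λp. ((λx. x) 2)) 0) in u); E=∅; K=∅⟩
step 1: ⟨C=((λp. ((λx. x) 2)) 0); E=∅; K=[let u]⟩
step 2: ⟨C=(λp. ((λx. x) 2)); E=∅; K=[arg :: let u]⟩
step 3: ⟨C=0; E=∅; K=[fun :: let u]⟩
step 4: ⟨C=((λx. x) 2); E={p↦0}; K=[let u]⟩
step 5: ⟨C=(λx. x); E={p↦0}; K=[arg :: let u]⟩
step 6: ⟨C=2; E={p↦0}; K=[fun :: let u]⟩
step 7: ⟨C=x; E={x↦2, p↦0}; K=[let u]⟩
step 8: ⟨C=u; E={u↦2}; K=∅⟩
→ final value 2

Answer: 2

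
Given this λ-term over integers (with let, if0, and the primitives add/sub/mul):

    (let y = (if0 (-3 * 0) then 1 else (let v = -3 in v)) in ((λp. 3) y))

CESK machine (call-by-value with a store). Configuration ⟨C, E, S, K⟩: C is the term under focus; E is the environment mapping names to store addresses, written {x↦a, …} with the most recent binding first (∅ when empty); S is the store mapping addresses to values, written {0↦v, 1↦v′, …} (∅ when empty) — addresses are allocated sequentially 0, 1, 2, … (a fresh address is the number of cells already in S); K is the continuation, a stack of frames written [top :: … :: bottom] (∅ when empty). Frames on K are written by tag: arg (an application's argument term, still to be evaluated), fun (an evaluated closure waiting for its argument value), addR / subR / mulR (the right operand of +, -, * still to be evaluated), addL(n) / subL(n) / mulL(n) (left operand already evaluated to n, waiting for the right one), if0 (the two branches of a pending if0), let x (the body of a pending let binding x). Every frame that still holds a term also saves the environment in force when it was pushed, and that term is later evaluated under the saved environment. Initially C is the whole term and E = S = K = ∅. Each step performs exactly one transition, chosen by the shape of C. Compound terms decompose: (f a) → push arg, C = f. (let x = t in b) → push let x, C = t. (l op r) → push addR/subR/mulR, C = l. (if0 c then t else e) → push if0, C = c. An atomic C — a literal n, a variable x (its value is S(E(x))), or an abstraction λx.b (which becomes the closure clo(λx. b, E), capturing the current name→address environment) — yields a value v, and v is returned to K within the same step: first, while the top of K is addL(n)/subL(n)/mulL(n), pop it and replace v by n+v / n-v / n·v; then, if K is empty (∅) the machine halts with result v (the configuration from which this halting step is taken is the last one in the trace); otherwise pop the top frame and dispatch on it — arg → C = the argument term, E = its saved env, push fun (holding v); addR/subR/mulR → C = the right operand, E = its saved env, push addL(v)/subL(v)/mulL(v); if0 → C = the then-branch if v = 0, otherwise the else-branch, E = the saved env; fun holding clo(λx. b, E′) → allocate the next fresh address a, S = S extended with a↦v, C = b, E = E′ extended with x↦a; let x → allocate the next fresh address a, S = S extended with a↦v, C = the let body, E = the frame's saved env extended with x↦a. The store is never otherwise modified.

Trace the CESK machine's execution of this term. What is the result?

Answer: 3

Derivation:
t=0: [C=(let y = (if0 (-3 * 0) then 1 else (let v = -3 in v)) in ((λp. 3) y)) | E=∅ | S=∅ | K=∅]
t=1: [C=(if0 (-3 * 0) then 1 else (let v = -3 in v)) | E=∅ | S=∅ | K=[let y]]
t=2: [C=(-3 * 0) | E=∅ | S=∅ | K=[if0 :: let y]]
t=3: [C=-3 | E=∅ | S=∅ | K=[mulR :: if0 :: let y]]
t=4: [C=0 | E=∅ | S=∅ | K=[mulL(-3) :: if0 :: let y]]
t=5: [C=1 | E=∅ | S=∅ | K=[let y]]
t=6: [C=((λp. 3) y) | E={y↦0} | S={0↦1} | K=∅]
t=7: [C=(λp. 3) | E={y↦0} | S={0↦1} | K=[arg]]
t=8: [C=y | E={y↦0} | S={0↦1} | K=[fun]]
t=9: [C=3 | E={p↦1, y↦0} | S={0↦1, 1↦1} | K=∅]
→ final value 3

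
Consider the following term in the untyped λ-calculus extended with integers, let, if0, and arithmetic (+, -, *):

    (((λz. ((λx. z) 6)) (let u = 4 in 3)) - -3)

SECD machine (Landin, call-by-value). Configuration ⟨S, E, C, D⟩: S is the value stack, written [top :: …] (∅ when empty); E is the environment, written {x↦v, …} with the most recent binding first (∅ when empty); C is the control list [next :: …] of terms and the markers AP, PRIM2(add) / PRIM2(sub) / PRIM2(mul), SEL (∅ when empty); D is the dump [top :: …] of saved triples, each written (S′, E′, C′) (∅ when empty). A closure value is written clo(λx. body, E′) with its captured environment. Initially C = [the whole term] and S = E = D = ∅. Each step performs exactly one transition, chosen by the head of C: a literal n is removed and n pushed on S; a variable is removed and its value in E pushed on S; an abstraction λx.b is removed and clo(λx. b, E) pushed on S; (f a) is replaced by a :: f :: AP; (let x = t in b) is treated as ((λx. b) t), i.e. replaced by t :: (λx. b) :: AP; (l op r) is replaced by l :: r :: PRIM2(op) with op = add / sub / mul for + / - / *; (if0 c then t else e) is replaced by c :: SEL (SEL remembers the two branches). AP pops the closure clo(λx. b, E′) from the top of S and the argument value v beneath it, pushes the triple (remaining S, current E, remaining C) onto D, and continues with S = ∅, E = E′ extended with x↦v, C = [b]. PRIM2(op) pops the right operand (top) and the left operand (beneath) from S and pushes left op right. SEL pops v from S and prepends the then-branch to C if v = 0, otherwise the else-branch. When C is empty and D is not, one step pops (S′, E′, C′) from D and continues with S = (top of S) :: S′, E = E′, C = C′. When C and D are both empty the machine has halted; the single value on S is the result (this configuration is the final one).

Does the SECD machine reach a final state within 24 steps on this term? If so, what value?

Answer: 6

Machine steps:
step 0: [S=∅ | E=∅ | C=[(((λz. ((λx. z) 6)) (let u = 4 in 3)) - -3)] | D=∅]
step 1: [S=∅ | E=∅ | C=[((λz. ((λx. z) 6)) (let u = 4 in 3)) :: -3 :: PRIM2(sub)] | D=∅]
step 2: [S=∅ | E=∅ | C=[(let u = 4 in 3) :: (λz. ((λx. z) 6)) :: AP :: -3 :: PRIM2(sub)] | D=∅]
step 3: [S=∅ | E=∅ | C=[4 :: (λu. 3) :: AP :: (λz. ((λx. z) 6)) :: AP :: -3 :: PRIM2(sub)] | D=∅]
step 4: [S=[4] | E=∅ | C=[(λu. 3) :: AP :: (λz. ((λx. z) 6)) :: AP :: -3 :: PRIM2(sub)] | D=∅]
step 5: [S=[clo(λu. 3, ∅) :: 4] | E=∅ | C=[AP :: (λz. ((λx. z) 6)) :: AP :: -3 :: PRIM2(sub)] | D=∅]
step 6: [S=∅ | E={u↦4} | C=[3] | D=[(∅, ∅, [(λz. ((λx. z) 6)) :: AP :: -3 :: PRIM2(sub)])]]
step 7: [S=[3] | E={u↦4} | C=∅ | D=[(∅, ∅, [(λz. ((λx. z) 6)) :: AP :: -3 :: PRIM2(sub)])]]
step 8: [S=[3] | E=∅ | C=[(λz. ((λx. z) 6)) :: AP :: -3 :: PRIM2(sub)] | D=∅]
step 9: [S=[clo(λz. ((λx. z) 6), ∅) :: 3] | E=∅ | C=[AP :: -3 :: PRIM2(sub)] | D=∅]
step 10: [S=∅ | E={z↦3} | C=[((λx. z) 6)] | D=[(∅, ∅, [-3 :: PRIM2(sub)])]]
step 11: [S=∅ | E={z↦3} | C=[6 :: (λx. z) :: AP] | D=[(∅, ∅, [-3 :: PRIM2(sub)])]]
step 12: [S=[6] | E={z↦3} | C=[(λx. z) :: AP] | D=[(∅, ∅, [-3 :: PRIM2(sub)])]]
step 13: [S=[clo(λx. z, {z↦3}) :: 6] | E={z↦3} | C=[AP] | D=[(∅, ∅, [-3 :: PRIM2(sub)])]]
step 14: [S=∅ | E={x↦6, z↦3} | C=[z] | D=[(∅, {z↦3}, ∅) :: (∅, ∅, [-3 :: PRIM2(sub)])]]
step 15: [S=[3] | E={x↦6, z↦3} | C=∅ | D=[(∅, {z↦3}, ∅) :: (∅, ∅, [-3 :: PRIM2(sub)])]]
step 16: [S=[3] | E={z↦3} | C=∅ | D=[(∅, ∅, [-3 :: PRIM2(sub)])]]
step 17: [S=[3] | E=∅ | C=[-3 :: PRIM2(sub)] | D=∅]
step 18: [S=[-3 :: 3] | E=∅ | C=[PRIM2(sub)] | D=∅]
step 19: [S=[6] | E=∅ | C=∅ | D=∅]
→ final value 6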